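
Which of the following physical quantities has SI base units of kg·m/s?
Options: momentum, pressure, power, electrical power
Checking the SI base units of each option:
  momentum (p = mv): kg·m/s  ✓ matches
  pressure (P = F/A): kg/(m·s²)  ✗
  power (P = W/t): kg·m²/s³  ✗
  electrical power (P = IV): kg·m²/s³  ✗

Only momentum has units kg·m/s.

Answer: momentum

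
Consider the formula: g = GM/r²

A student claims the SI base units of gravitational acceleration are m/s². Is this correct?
Units of each symbol in g = GM/r²:
  G (gravitational constant): m³/(kg·s²)
  M (mass): kg
  r (distance): m  → to the power 2 in the denominator, contributes 1/m²

Multiplying the contributions: [m³/(kg·s²)] · [kg] · [1/m²]
Adding exponents of each base unit: m: 1, s: -2
SI base units of gravitational acceleration: m/s²

The claimed units m/s² match the derived units, so the claim is correct.

Answer: Yes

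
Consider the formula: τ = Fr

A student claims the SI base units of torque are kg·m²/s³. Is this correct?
Units of each symbol in τ = Fr:
  F (force): kg·m/s²
  r (lever arm): m

Multiplying the contributions: [kg·m/s²] · [m]
Adding exponents of each base unit: kg: 1, m: 2, s: -2
SI base units of torque: kg·m²/s²

The claimed units kg·m²/s³ (exponents kg: 1, m: 2, s: -3) do not match the derived units kg·m²/s² (exponents kg: 1, m: 2, s: -2), so the claim is incorrect.

Answer: No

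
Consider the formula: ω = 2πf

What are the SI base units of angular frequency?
Units of each symbol in ω = 2πf:
  f (frequency): 1/s
  The factor 2π is dimensionless.

Multiplying the contributions: [1/s]
Adding exponents of each base unit: s: -1
SI base units of angular frequency: 1/s

Answer: 1/s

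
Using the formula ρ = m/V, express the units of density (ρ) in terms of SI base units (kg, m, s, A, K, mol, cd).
Units of each symbol in ρ = m/V:
  m (mass): kg
  V (volume): m³  → in the denominator, contributes 1/m³

Multiplying the contributions: [kg] · [1/m³]
Adding exponents of each base unit: kg: 1, m: -3
SI base units of density: kg/m³

Answer: kg/m³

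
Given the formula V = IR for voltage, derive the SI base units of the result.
Units of each symbol in V = IR:
  I (current): A
  R (resistance, in ohms): kg·m²/(s³·A²)

Multiplying the contributions: [A] · [kg·m²/(s³·A²)]
Adding exponents of each base unit: kg: 1, m: 2, s: -3, A: -1
SI base units of voltage: kg·m²/(s³·A)

Answer: kg·m²/(s³·A)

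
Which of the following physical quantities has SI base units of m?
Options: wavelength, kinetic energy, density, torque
Checking the SI base units of each option:
  wavelength (λ = v/f): m  ✓ matches
  kinetic energy (E = ½mv²): kg·m²/s²  ✗
  density (ρ = m/V): kg/m³  ✗
  torque (τ = Fr): kg·m²/s²  ✗

Only wavelength has units m.

Answer: wavelength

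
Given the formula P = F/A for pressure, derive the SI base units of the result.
Units of each symbol in P = F/A:
  F (force): kg·m/s²
  A (area): m²  → in the denominator, contributes 1/m²

Multiplying the contributions: [kg·m/s²] · [1/m²]
Adding exponents of each base unit: kg: 1, m: -1, s: -2
SI base units of pressure: kg/(m·s²)

Answer: kg/(m·s²)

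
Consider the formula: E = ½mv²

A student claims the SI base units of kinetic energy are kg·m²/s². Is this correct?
Units of each symbol in E = ½mv²:
  m (mass): kg
  v (speed): m/s  → to the power 2, contributes m²/s²
  The factor ½ is dimensionless.

Multiplying the contributions: [kg] · [m²/s²]
Adding exponents of each base unit: kg: 1, m: 2, s: -2
SI base units of kinetic energy: kg·m²/s²

The claimed units kg·m²/s² match the derived units, so the claim is correct.

Answer: Yes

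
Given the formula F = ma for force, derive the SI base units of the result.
Units of each symbol in F = ma:
  m (mass): kg
  a (acceleration): m/s²

Multiplying the contributions: [kg] · [m/s²]
Adding exponents of each base unit: kg: 1, m: 1, s: -2
SI base units of force: kg·m/s²

Answer: kg·m/s²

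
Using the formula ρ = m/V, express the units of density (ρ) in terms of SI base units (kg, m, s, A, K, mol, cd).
Units of each symbol in ρ = m/V:
  m (mass): kg
  V (volume): m³  → in the denominator, contributes 1/m³

Multiplying the contributions: [kg] · [1/m³]
Adding exponents of each base unit: kg: 1, m: -3
SI base units of density: kg/m³

Answer: kg/m³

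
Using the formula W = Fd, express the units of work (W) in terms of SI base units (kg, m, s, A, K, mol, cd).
Units of each symbol in W = Fd:
  F (force): kg·m/s²
  d (displacement): m

Multiplying the contributions: [kg·m/s²] · [m]
Adding exponents of each base unit: kg: 1, m: 2, s: -2
SI base units of work: kg·m²/s²

Answer: kg·m²/s²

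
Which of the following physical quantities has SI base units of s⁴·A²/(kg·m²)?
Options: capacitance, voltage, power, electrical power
Checking the SI base units of each option:
  capacitance (C = Q/V): s⁴·A²/(kg·m²)  ✓ matches
  voltage (V = IR): kg·m²/(s³·A)  ✗
  power (P = W/t): kg·m²/s³  ✗
  electrical power (P = IV): kg·m²/s³  ✗

Only capacitance has units s⁴·A²/(kg·m²).

Answer: capacitance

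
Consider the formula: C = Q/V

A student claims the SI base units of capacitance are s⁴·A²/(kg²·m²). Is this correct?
Units of each symbol in C = Q/V:
  Q (charge, in coulombs): s·A
  V (voltage, in volts): kg·m²/(s³·A)  → in the denominator, contributes s³·A/(kg·m²)

Multiplying the contributions: [s·A] · [s³·A/(kg·m²)]
Adding exponents of each base unit: kg: -1, m: -2, s: 4, A: 2
SI base units of capacitance: s⁴·A²/(kg·m²)

The claimed units s⁴·A²/(kg²·m²) (exponents kg: -2, m: -2, s: 4, A: 2) do not match the derived units s⁴·A²/(kg·m²) (exponents kg: -1, m: -2, s: 4, A: 2), so the claim is incorrect.

Answer: No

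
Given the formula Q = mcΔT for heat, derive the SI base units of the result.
Units of each symbol in Q = mcΔT:
  m (mass): kg
  c (specific heat capacity, in J/(kg·K)): m²/(s²·K)
  ΔT (temperature change): K

Multiplying the contributions: [kg] · [m²/(s²·K)] · [K]
Adding exponents of each base unit: kg: 1, m: 2, s: -2
SI base units of heat: kg·m²/s²

Answer: kg·m²/s²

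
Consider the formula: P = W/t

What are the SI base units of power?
Units of each symbol in P = W/t:
  W (work): kg·m²/s²
  t (time): s  → in the denominator, contributes 1/s

Multiplying the contributions: [kg·m²/s²] · [1/s]
Adding exponents of each base unit: kg: 1, m: 2, s: -3
SI base units of power: kg·m²/s³

Answer: kg·m²/s³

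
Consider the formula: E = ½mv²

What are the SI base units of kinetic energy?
Units of each symbol in E = ½mv²:
  m (mass): kg
  v (speed): m/s  → to the power 2, contributes m²/s²
  The factor ½ is dimensionless.

Multiplying the contributions: [kg] · [m²/s²]
Adding exponents of each base unit: kg: 1, m: 2, s: -2
SI base units of kinetic energy: kg·m²/s²

Answer: kg·m²/s²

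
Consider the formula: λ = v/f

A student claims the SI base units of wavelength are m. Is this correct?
Units of each symbol in λ = v/f:
  v (wave speed): m/s
  f (frequency): 1/s  → in the denominator, contributes s

Multiplying the contributions: [m/s] · [s]
Adding exponents of each base unit: m: 1
SI base units of wavelength: m

The claimed units m match the derived units, so the claim is correct.

Answer: Yes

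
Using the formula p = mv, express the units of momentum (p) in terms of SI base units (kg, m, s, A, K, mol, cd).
Units of each symbol in p = mv:
  m (mass): kg
  v (velocity): m/s

Multiplying the contributions: [kg] · [m/s]
Adding exponents of each base unit: kg: 1, m: 1, s: -1
SI base units of momentum: kg·m/s

Answer: kg·m/s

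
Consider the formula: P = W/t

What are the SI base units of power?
Units of each symbol in P = W/t:
  W (work): kg·m²/s²
  t (time): s  → in the denominator, contributes 1/s

Multiplying the contributions: [kg·m²/s²] · [1/s]
Adding exponents of each base unit: kg: 1, m: 2, s: -3
SI base units of power: kg·m²/s³

Answer: kg·m²/s³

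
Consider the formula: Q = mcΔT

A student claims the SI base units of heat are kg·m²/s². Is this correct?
Units of each symbol in Q = mcΔT:
  m (mass): kg
  c (specific heat capacity, in J/(kg·K)): m²/(s²·K)
  ΔT (temperature change): K

Multiplying the contributions: [kg] · [m²/(s²·K)] · [K]
Adding exponents of each base unit: kg: 1, m: 2, s: -2
SI base units of heat: kg·m²/s²

The claimed units kg·m²/s² match the derived units, so the claim is correct.

Answer: Yes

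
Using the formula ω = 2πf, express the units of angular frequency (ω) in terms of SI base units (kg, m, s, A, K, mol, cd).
Units of each symbol in ω = 2πf:
  f (frequency): 1/s
  The factor 2π is dimensionless.

Multiplying the contributions: [1/s]
Adding exponents of each base unit: s: -1
SI base units of angular frequency: 1/s

Answer: 1/s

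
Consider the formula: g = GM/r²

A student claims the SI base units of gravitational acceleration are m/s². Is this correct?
Units of each symbol in g = GM/r²:
  G (gravitational constant): m³/(kg·s²)
  M (mass): kg
  r (distance): m  → to the power 2 in the denominator, contributes 1/m²

Multiplying the contributions: [m³/(kg·s²)] · [kg] · [1/m²]
Adding exponents of each base unit: m: 1, s: -2
SI base units of gravitational acceleration: m/s²

The claimed units m/s² match the derived units, so the claim is correct.

Answer: Yes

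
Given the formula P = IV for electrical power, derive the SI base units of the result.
Units of each symbol in P = IV:
  I (current): A
  V (voltage, in volts): kg·m²/(s³·A)

Multiplying the contributions: [A] · [kg·m²/(s³·A)]
Adding exponents of each base unit: kg: 1, m: 2, s: -3
SI base units of electrical power: kg·m²/s³

Answer: kg·m²/s³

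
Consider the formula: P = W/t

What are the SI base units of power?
Units of each symbol in P = W/t:
  W (work): kg·m²/s²
  t (time): s  → in the denominator, contributes 1/s

Multiplying the contributions: [kg·m²/s²] · [1/s]
Adding exponents of each base unit: kg: 1, m: 2, s: -3
SI base units of power: kg·m²/s³

Answer: kg·m²/s³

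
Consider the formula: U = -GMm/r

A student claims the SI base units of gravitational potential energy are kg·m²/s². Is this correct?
Units of each symbol in U = -GMm/r:
  G (gravitational constant): m³/(kg·s²)
  M (mass): kg
  m (mass): kg
  r (distance): m  → in the denominator, contributes 1/m
  The minus sign does not affect the units.

Multiplying the contributions: [m³/(kg·s²)] · [kg] · [kg] · [1/m]
Adding exponents of each base unit: kg: 1, m: 2, s: -2
SI base units of gravitational potential energy: kg·m²/s²

The claimed units kg·m²/s² match the derived units, so the claim is correct.

Answer: Yes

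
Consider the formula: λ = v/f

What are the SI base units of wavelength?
Units of each symbol in λ = v/f:
  v (wave speed): m/s
  f (frequency): 1/s  → in the denominator, contributes s

Multiplying the contributions: [m/s] · [s]
Adding exponents of each base unit: m: 1
SI base units of wavelength: m

Answer: m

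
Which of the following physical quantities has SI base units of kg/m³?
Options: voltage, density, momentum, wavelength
Checking the SI base units of each option:
  voltage (V = IR): kg·m²/(s³·A)  ✗
  density (ρ = m/V): kg/m³  ✓ matches
  momentum (p = mv): kg·m/s  ✗
  wavelength (λ = v/f): m  ✗

Only density has units kg/m³.

Answer: density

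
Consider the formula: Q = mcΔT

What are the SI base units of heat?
Units of each symbol in Q = mcΔT:
  m (mass): kg
  c (specific heat capacity, in J/(kg·K)): m²/(s²·K)
  ΔT (temperature change): K

Multiplying the contributions: [kg] · [m²/(s²·K)] · [K]
Adding exponents of each base unit: kg: 1, m: 2, s: -2
SI base units of heat: kg·m²/s²

Answer: kg·m²/s²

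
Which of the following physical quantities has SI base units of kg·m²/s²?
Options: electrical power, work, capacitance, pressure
Checking the SI base units of each option:
  electrical power (P = IV): kg·m²/s³  ✗
  work (W = Fd): kg·m²/s²  ✓ matches
  capacitance (C = Q/V): s⁴·A²/(kg·m²)  ✗
  pressure (P = F/A): kg/(m·s²)  ✗

Only work has units kg·m²/s².

Answer: work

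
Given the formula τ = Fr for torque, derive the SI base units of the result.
Units of each symbol in τ = Fr:
  F (force): kg·m/s²
  r (lever arm): m

Multiplying the contributions: [kg·m/s²] · [m]
Adding exponents of each base unit: kg: 1, m: 2, s: -2
SI base units of torque: kg·m²/s²

Answer: kg·m²/s²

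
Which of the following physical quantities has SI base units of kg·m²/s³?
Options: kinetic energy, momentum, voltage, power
Checking the SI base units of each option:
  kinetic energy (E = ½mv²): kg·m²/s²  ✗
  momentum (p = mv): kg·m/s  ✗
  voltage (V = IR): kg·m²/(s³·A)  ✗
  power (P = W/t): kg·m²/s³  ✓ matches

Only power has units kg·m²/s³.

Answer: power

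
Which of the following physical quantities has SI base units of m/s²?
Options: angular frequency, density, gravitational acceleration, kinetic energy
Checking the SI base units of each option:
  angular frequency (ω = 2πf): 1/s  ✗
  density (ρ = m/V): kg/m³  ✗
  gravitational acceleration (g = GM/r²): m/s²  ✓ matches
  kinetic energy (E = ½mv²): kg·m²/s²  ✗

Only gravitational acceleration has units m/s².

Answer: gravitational acceleration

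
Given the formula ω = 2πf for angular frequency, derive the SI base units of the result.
Units of each symbol in ω = 2πf:
  f (frequency): 1/s
  The factor 2π is dimensionless.

Multiplying the contributions: [1/s]
Adding exponents of each base unit: s: -1
SI base units of angular frequency: 1/s

Answer: 1/s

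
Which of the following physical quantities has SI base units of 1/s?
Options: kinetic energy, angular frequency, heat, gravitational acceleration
Checking the SI base units of each option:
  kinetic energy (E = ½mv²): kg·m²/s²  ✗
  angular frequency (ω = 2πf): 1/s  ✓ matches
  heat (Q = mcΔT): kg·m²/s²  ✗
  gravitational acceleration (g = GM/r²): m/s²  ✗

Only angular frequency has units 1/s.

Answer: angular frequency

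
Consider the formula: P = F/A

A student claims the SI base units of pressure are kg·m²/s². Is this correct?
Units of each symbol in P = F/A:
  F (force): kg·m/s²
  A (area): m²  → in the denominator, contributes 1/m²

Multiplying the contributions: [kg·m/s²] · [1/m²]
Adding exponents of each base unit: kg: 1, m: -1, s: -2
SI base units of pressure: kg/(m·s²)

The claimed units kg·m²/s² (exponents kg: 1, m: 2, s: -2) do not match the derived units kg/(m·s²) (exponents kg: 1, m: -1, s: -2), so the claim is incorrect.

Answer: No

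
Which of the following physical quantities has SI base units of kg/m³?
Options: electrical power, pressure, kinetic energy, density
Checking the SI base units of each option:
  electrical power (P = IV): kg·m²/s³  ✗
  pressure (P = F/A): kg/(m·s²)  ✗
  kinetic energy (E = ½mv²): kg·m²/s²  ✗
  density (ρ = m/V): kg/m³  ✓ matches

Only density has units kg/m³.

Answer: density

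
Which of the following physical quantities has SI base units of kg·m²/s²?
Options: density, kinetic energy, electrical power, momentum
Checking the SI base units of each option:
  density (ρ = m/V): kg/m³  ✗
  kinetic energy (E = ½mv²): kg·m²/s²  ✓ matches
  electrical power (P = IV): kg·m²/s³  ✗
  momentum (p = mv): kg·m/s  ✗

Only kinetic energy has units kg·m²/s².

Answer: kinetic energy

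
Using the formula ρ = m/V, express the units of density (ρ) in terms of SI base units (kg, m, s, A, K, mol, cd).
Units of each symbol in ρ = m/V:
  m (mass): kg
  V (volume): m³  → in the denominator, contributes 1/m³

Multiplying the contributions: [kg] · [1/m³]
Adding exponents of each base unit: kg: 1, m: -3
SI base units of density: kg/m³

Answer: kg/m³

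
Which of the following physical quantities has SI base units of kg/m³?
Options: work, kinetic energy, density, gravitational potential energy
Checking the SI base units of each option:
  work (W = Fd): kg·m²/s²  ✗
  kinetic energy (E = ½mv²): kg·m²/s²  ✗
  density (ρ = m/V): kg/m³  ✓ matches
  gravitational potential energy (U = -GMm/r): kg·m²/s²  ✗

Only density has units kg/m³.

Answer: density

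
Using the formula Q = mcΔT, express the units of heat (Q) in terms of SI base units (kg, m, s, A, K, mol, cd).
Units of each symbol in Q = mcΔT:
  m (mass): kg
  c (specific heat capacity, in J/(kg·K)): m²/(s²·K)
  ΔT (temperature change): K

Multiplying the contributions: [kg] · [m²/(s²·K)] · [K]
Adding exponents of each base unit: kg: 1, m: 2, s: -2
SI base units of heat: kg·m²/s²

Answer: kg·m²/s²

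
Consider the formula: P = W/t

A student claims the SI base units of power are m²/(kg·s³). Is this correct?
Units of each symbol in P = W/t:
  W (work): kg·m²/s²
  t (time): s  → in the denominator, contributes 1/s

Multiplying the contributions: [kg·m²/s²] · [1/s]
Adding exponents of each base unit: kg: 1, m: 2, s: -3
SI base units of power: kg·m²/s³

The claimed units m²/(kg·s³) (exponents kg: -1, m: 2, s: -3) do not match the derived units kg·m²/s³ (exponents kg: 1, m: 2, s: -3), so the claim is incorrect.

Answer: No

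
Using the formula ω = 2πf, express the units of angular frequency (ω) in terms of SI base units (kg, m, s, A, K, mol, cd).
Units of each symbol in ω = 2πf:
  f (frequency): 1/s
  The factor 2π is dimensionless.

Multiplying the contributions: [1/s]
Adding exponents of each base unit: s: -1
SI base units of angular frequency: 1/s

Answer: 1/s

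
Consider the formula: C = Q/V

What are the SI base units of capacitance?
Units of each symbol in C = Q/V:
  Q (charge, in coulombs): s·A
  V (voltage, in volts): kg·m²/(s³·A)  → in the denominator, contributes s³·A/(kg·m²)

Multiplying the contributions: [s·A] · [s³·A/(kg·m²)]
Adding exponents of each base unit: kg: -1, m: -2, s: 4, A: 2
SI base units of capacitance: s⁴·A²/(kg·m²)

Answer: s⁴·A²/(kg·m²)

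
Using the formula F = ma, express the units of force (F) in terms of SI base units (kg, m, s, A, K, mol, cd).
Units of each symbol in F = ma:
  m (mass): kg
  a (acceleration): m/s²

Multiplying the contributions: [kg] · [m/s²]
Adding exponents of each base unit: kg: 1, m: 1, s: -2
SI base units of force: kg·m/s²

Answer: kg·m/s²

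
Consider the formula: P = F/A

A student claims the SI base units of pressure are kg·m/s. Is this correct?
Units of each symbol in P = F/A:
  F (force): kg·m/s²
  A (area): m²  → in the denominator, contributes 1/m²

Multiplying the contributions: [kg·m/s²] · [1/m²]
Adding exponents of each base unit: kg: 1, m: -1, s: -2
SI base units of pressure: kg/(m·s²)

The claimed units kg·m/s (exponents kg: 1, m: 1, s: -1) do not match the derived units kg/(m·s²) (exponents kg: 1, m: -1, s: -2), so the claim is incorrect.

Answer: No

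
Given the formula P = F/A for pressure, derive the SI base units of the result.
Units of each symbol in P = F/A:
  F (force): kg·m/s²
  A (area): m²  → in the denominator, contributes 1/m²

Multiplying the contributions: [kg·m/s²] · [1/m²]
Adding exponents of each base unit: kg: 1, m: -1, s: -2
SI base units of pressure: kg/(m·s²)

Answer: kg/(m·s²)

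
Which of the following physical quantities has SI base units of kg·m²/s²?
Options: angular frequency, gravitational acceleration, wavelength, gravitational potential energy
Checking the SI base units of each option:
  angular frequency (ω = 2πf): 1/s  ✗
  gravitational acceleration (g = GM/r²): m/s²  ✗
  wavelength (λ = v/f): m  ✗
  gravitational potential energy (U = -GMm/r): kg·m²/s²  ✓ matches

Only gravitational potential energy has units kg·m²/s².

Answer: gravitational potential energy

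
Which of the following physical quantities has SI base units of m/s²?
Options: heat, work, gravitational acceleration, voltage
Checking the SI base units of each option:
  heat (Q = mcΔT): kg·m²/s²  ✗
  work (W = Fd): kg·m²/s²  ✗
  gravitational acceleration (g = GM/r²): m/s²  ✓ matches
  voltage (V = IR): kg·m²/(s³·A)  ✗

Only gravitational acceleration has units m/s².

Answer: gravitational acceleration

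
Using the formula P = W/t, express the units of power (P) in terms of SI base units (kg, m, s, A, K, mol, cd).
Units of each symbol in P = W/t:
  W (work): kg·m²/s²
  t (time): s  → in the denominator, contributes 1/s

Multiplying the contributions: [kg·m²/s²] · [1/s]
Adding exponents of each base unit: kg: 1, m: 2, s: -3
SI base units of power: kg·m²/s³

Answer: kg·m²/s³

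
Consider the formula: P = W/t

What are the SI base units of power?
Units of each symbol in P = W/t:
  W (work): kg·m²/s²
  t (time): s  → in the denominator, contributes 1/s

Multiplying the contributions: [kg·m²/s²] · [1/s]
Adding exponents of each base unit: kg: 1, m: 2, s: -3
SI base units of power: kg·m²/s³

Answer: kg·m²/s³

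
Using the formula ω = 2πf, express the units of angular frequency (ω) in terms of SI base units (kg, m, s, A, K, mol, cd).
Units of each symbol in ω = 2πf:
  f (frequency): 1/s
  The factor 2π is dimensionless.

Multiplying the contributions: [1/s]
Adding exponents of each base unit: s: -1
SI base units of angular frequency: 1/s

Answer: 1/s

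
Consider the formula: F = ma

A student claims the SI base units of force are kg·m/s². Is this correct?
Units of each symbol in F = ma:
  m (mass): kg
  a (acceleration): m/s²

Multiplying the contributions: [kg] · [m/s²]
Adding exponents of each base unit: kg: 1, m: 1, s: -2
SI base units of force: kg·m/s²

The claimed units kg·m/s² match the derived units, so the claim is correct.

Answer: Yes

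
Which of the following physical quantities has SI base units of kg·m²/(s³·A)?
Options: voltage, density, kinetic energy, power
Checking the SI base units of each option:
  voltage (V = IR): kg·m²/(s³·A)  ✓ matches
  density (ρ = m/V): kg/m³  ✗
  kinetic energy (E = ½mv²): kg·m²/s²  ✗
  power (P = W/t): kg·m²/s³  ✗

Only voltage has units kg·m²/(s³·A).

Answer: voltage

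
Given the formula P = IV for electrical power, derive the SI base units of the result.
Units of each symbol in P = IV:
  I (current): A
  V (voltage, in volts): kg·m²/(s³·A)

Multiplying the contributions: [A] · [kg·m²/(s³·A)]
Adding exponents of each base unit: kg: 1, m: 2, s: -3
SI base units of electrical power: kg·m²/s³

Answer: kg·m²/s³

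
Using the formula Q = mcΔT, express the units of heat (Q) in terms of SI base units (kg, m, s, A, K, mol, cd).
Units of each symbol in Q = mcΔT:
  m (mass): kg
  c (specific heat capacity, in J/(kg·K)): m²/(s²·K)
  ΔT (temperature change): K

Multiplying the contributions: [kg] · [m²/(s²·K)] · [K]
Adding exponents of each base unit: kg: 1, m: 2, s: -2
SI base units of heat: kg·m²/s²

Answer: kg·m²/s²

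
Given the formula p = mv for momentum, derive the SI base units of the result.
Units of each symbol in p = mv:
  m (mass): kg
  v (velocity): m/s

Multiplying the contributions: [kg] · [m/s]
Adding exponents of each base unit: kg: 1, m: 1, s: -1
SI base units of momentum: kg·m/s

Answer: kg·m/s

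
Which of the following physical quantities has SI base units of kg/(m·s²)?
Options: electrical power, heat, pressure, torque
Checking the SI base units of each option:
  electrical power (P = IV): kg·m²/s³  ✗
  heat (Q = mcΔT): kg·m²/s²  ✗
  pressure (P = F/A): kg/(m·s²)  ✓ matches
  torque (τ = Fr): kg·m²/s²  ✗

Only pressure has units kg/(m·s²).

Answer: pressure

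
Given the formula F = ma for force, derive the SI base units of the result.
Units of each symbol in F = ma:
  m (mass): kg
  a (acceleration): m/s²

Multiplying the contributions: [kg] · [m/s²]
Adding exponents of each base unit: kg: 1, m: 1, s: -2
SI base units of force: kg·m/s²

Answer: kg·m/s²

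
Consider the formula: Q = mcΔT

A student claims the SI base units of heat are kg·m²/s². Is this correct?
Units of each symbol in Q = mcΔT:
  m (mass): kg
  c (specific heat capacity, in J/(kg·K)): m²/(s²·K)
  ΔT (temperature change): K

Multiplying the contributions: [kg] · [m²/(s²·K)] · [K]
Adding exponents of each base unit: kg: 1, m: 2, s: -2
SI base units of heat: kg·m²/s²

The claimed units kg·m²/s² match the derived units, so the claim is correct.

Answer: Yes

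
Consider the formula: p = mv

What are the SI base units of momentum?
Units of each symbol in p = mv:
  m (mass): kg
  v (velocity): m/s

Multiplying the contributions: [kg] · [m/s]
Adding exponents of each base unit: kg: 1, m: 1, s: -1
SI base units of momentum: kg·m/s

Answer: kg·m/s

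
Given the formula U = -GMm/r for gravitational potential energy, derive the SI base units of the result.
Units of each symbol in U = -GMm/r:
  G (gravitational constant): m³/(kg·s²)
  M (mass): kg
  m (mass): kg
  r (distance): m  → in the denominator, contributes 1/m
  The minus sign does not affect the units.

Multiplying the contributions: [m³/(kg·s²)] · [kg] · [kg] · [1/m]
Adding exponents of each base unit: kg: 1, m: 2, s: -2
SI base units of gravitational potential energy: kg·m²/s²

Answer: kg·m²/s²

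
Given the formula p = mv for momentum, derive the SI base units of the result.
Units of each symbol in p = mv:
  m (mass): kg
  v (velocity): m/s

Multiplying the contributions: [kg] · [m/s]
Adding exponents of each base unit: kg: 1, m: 1, s: -1
SI base units of momentum: kg·m/s

Answer: kg·m/s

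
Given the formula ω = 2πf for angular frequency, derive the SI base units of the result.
Units of each symbol in ω = 2πf:
  f (frequency): 1/s
  The factor 2π is dimensionless.

Multiplying the contributions: [1/s]
Adding exponents of each base unit: s: -1
SI base units of angular frequency: 1/s

Answer: 1/s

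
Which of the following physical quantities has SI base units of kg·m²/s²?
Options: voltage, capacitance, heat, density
Checking the SI base units of each option:
  voltage (V = IR): kg·m²/(s³·A)  ✗
  capacitance (C = Q/V): s⁴·A²/(kg·m²)  ✗
  heat (Q = mcΔT): kg·m²/s²  ✓ matches
  density (ρ = m/V): kg/m³  ✗

Only heat has units kg·m²/s².

Answer: heat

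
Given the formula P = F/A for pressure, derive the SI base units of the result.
Units of each symbol in P = F/A:
  F (force): kg·m/s²
  A (area): m²  → in the denominator, contributes 1/m²

Multiplying the contributions: [kg·m/s²] · [1/m²]
Adding exponents of each base unit: kg: 1, m: -1, s: -2
SI base units of pressure: kg/(m·s²)

Answer: kg/(m·s²)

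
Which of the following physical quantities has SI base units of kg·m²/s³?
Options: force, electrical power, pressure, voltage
Checking the SI base units of each option:
  force (F = ma): kg·m/s²  ✗
  electrical power (P = IV): kg·m²/s³  ✓ matches
  pressure (P = F/A): kg/(m·s²)  ✗
  voltage (V = IR): kg·m²/(s³·A)  ✗

Only electrical power has units kg·m²/s³.

Answer: electrical power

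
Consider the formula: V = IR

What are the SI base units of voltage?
Units of each symbol in V = IR:
  I (current): A
  R (resistance, in ohms): kg·m²/(s³·A²)

Multiplying the contributions: [A] · [kg·m²/(s³·A²)]
Adding exponents of each base unit: kg: 1, m: 2, s: -3, A: -1
SI base units of voltage: kg·m²/(s³·A)

Answer: kg·m²/(s³·A)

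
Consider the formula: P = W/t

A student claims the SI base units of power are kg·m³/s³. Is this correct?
Units of each symbol in P = W/t:
  W (work): kg·m²/s²
  t (time): s  → in the denominator, contributes 1/s

Multiplying the contributions: [kg·m²/s²] · [1/s]
Adding exponents of each base unit: kg: 1, m: 2, s: -3
SI base units of power: kg·m²/s³

The claimed units kg·m³/s³ (exponents kg: 1, m: 3, s: -3) do not match the derived units kg·m²/s³ (exponents kg: 1, m: 2, s: -3), so the claim is incorrect.

Answer: No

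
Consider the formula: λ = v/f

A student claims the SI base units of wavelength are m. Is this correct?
Units of each symbol in λ = v/f:
  v (wave speed): m/s
  f (frequency): 1/s  → in the denominator, contributes s

Multiplying the contributions: [m/s] · [s]
Adding exponents of each base unit: m: 1
SI base units of wavelength: m

The claimed units m match the derived units, so the claim is correct.

Answer: Yes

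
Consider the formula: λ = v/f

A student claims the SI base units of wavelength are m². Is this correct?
Units of each symbol in λ = v/f:
  v (wave speed): m/s
  f (frequency): 1/s  → in the denominator, contributes s

Multiplying the contributions: [m/s] · [s]
Adding exponents of each base unit: m: 1
SI base units of wavelength: m

The claimed units m² (exponents m: 2) do not match the derived units m (exponents m: 1), so the claim is incorrect.

Answer: No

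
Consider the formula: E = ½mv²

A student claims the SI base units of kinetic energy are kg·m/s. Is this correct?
Units of each symbol in E = ½mv²:
  m (mass): kg
  v (speed): m/s  → to the power 2, contributes m²/s²
  The factor ½ is dimensionless.

Multiplying the contributions: [kg] · [m²/s²]
Adding exponents of each base unit: kg: 1, m: 2, s: -2
SI base units of kinetic energy: kg·m²/s²

The claimed units kg·m/s (exponents kg: 1, m: 1, s: -1) do not match the derived units kg·m²/s² (exponents kg: 1, m: 2, s: -2), so the claim is incorrect.

Answer: No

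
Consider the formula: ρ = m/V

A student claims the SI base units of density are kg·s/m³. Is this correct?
Units of each symbol in ρ = m/V:
  m (mass): kg
  V (volume): m³  → in the denominator, contributes 1/m³

Multiplying the contributions: [kg] · [1/m³]
Adding exponents of each base unit: kg: 1, m: -3
SI base units of density: kg/m³

The claimed units kg·s/m³ (exponents kg: 1, m: -3, s: 1) do not match the derived units kg/m³ (exponents kg: 1, m: -3), so the claim is incorrect.

Answer: No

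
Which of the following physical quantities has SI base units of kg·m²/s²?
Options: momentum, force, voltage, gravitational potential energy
Checking the SI base units of each option:
  momentum (p = mv): kg·m/s  ✗
  force (F = ma): kg·m/s²  ✗
  voltage (V = IR): kg·m²/(s³·A)  ✗
  gravitational potential energy (U = -GMm/r): kg·m²/s²  ✓ matches

Only gravitational potential energy has units kg·m²/s².

Answer: gravitational potential energy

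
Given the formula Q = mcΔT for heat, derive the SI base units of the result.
Units of each symbol in Q = mcΔT:
  m (mass): kg
  c (specific heat capacity, in J/(kg·K)): m²/(s²·K)
  ΔT (temperature change): K

Multiplying the contributions: [kg] · [m²/(s²·K)] · [K]
Adding exponents of each base unit: kg: 1, m: 2, s: -2
SI base units of heat: kg·m²/s²

Answer: kg·m²/s²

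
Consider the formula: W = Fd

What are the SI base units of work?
Units of each symbol in W = Fd:
  F (force): kg·m/s²
  d (displacement): m

Multiplying the contributions: [kg·m/s²] · [m]
Adding exponents of each base unit: kg: 1, m: 2, s: -2
SI base units of work: kg·m²/s²

Answer: kg·m²/s²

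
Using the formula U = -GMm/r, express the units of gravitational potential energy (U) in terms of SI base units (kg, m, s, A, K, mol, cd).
Units of each symbol in U = -GMm/r:
  G (gravitational constant): m³/(kg·s²)
  M (mass): kg
  m (mass): kg
  r (distance): m  → in the denominator, contributes 1/m
  The minus sign does not affect the units.

Multiplying the contributions: [m³/(kg·s²)] · [kg] · [kg] · [1/m]
Adding exponents of each base unit: kg: 1, m: 2, s: -2
SI base units of gravitational potential energy: kg·m²/s²

Answer: kg·m²/s²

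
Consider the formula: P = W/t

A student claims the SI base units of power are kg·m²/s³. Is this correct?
Units of each symbol in P = W/t:
  W (work): kg·m²/s²
  t (time): s  → in the denominator, contributes 1/s

Multiplying the contributions: [kg·m²/s²] · [1/s]
Adding exponents of each base unit: kg: 1, m: 2, s: -3
SI base units of power: kg·m²/s³

The claimed units kg·m²/s³ match the derived units, so the claim is correct.

Answer: Yes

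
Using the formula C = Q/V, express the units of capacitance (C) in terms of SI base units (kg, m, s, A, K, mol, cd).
Units of each symbol in C = Q/V:
  Q (charge, in coulombs): s·A
  V (voltage, in volts): kg·m²/(s³·A)  → in the denominator, contributes s³·A/(kg·m²)

Multiplying the contributions: [s·A] · [s³·A/(kg·m²)]
Adding exponents of each base unit: kg: -1, m: -2, s: 4, A: 2
SI base units of capacitance: s⁴·A²/(kg·m²)

Answer: s⁴·A²/(kg·m²)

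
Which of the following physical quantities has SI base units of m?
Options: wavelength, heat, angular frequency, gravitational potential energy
Checking the SI base units of each option:
  wavelength (λ = v/f): m  ✓ matches
  heat (Q = mcΔT): kg·m²/s²  ✗
  angular frequency (ω = 2πf): 1/s  ✗
  gravitational potential energy (U = -GMm/r): kg·m²/s²  ✗

Only wavelength has units m.

Answer: wavelength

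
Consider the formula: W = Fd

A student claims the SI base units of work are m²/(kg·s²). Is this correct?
Units of each symbol in W = Fd:
  F (force): kg·m/s²
  d (displacement): m

Multiplying the contributions: [kg·m/s²] · [m]
Adding exponents of each base unit: kg: 1, m: 2, s: -2
SI base units of work: kg·m²/s²

The claimed units m²/(kg·s²) (exponents kg: -1, m: 2, s: -2) do not match the derived units kg·m²/s² (exponents kg: 1, m: 2, s: -2), so the claim is incorrect.

Answer: No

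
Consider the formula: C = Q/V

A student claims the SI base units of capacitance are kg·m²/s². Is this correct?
Units of each symbol in C = Q/V:
  Q (charge, in coulombs): s·A
  V (voltage, in volts): kg·m²/(s³·A)  → in the denominator, contributes s³·A/(kg·m²)

Multiplying the contributions: [s·A] · [s³·A/(kg·m²)]
Adding exponents of each base unit: kg: -1, m: -2, s: 4, A: 2
SI base units of capacitance: s⁴·A²/(kg·m²)

The claimed units kg·m²/s² (exponents kg: 1, m: 2, s: -2) do not match the derived units s⁴·A²/(kg·m²) (exponents kg: -1, m: -2, s: 4, A: 2), so the claim is incorrect.

Answer: No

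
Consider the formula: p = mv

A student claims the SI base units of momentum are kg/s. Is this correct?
Units of each symbol in p = mv:
  m (mass): kg
  v (velocity): m/s

Multiplying the contributions: [kg] · [m/s]
Adding exponents of each base unit: kg: 1, m: 1, s: -1
SI base units of momentum: kg·m/s

The claimed units kg/s (exponents kg: 1, s: -1) do not match the derived units kg·m/s (exponents kg: 1, m: 1, s: -1), so the claim is incorrect.

Answer: No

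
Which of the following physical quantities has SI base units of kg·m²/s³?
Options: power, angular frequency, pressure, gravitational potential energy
Checking the SI base units of each option:
  power (P = W/t): kg·m²/s³  ✓ matches
  angular frequency (ω = 2πf): 1/s  ✗
  pressure (P = F/A): kg/(m·s²)  ✗
  gravitational potential energy (U = -GMm/r): kg·m²/s²  ✗

Only power has units kg·m²/s³.

Answer: power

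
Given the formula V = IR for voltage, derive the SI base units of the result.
Units of each symbol in V = IR:
  I (current): A
  R (resistance, in ohms): kg·m²/(s³·A²)

Multiplying the contributions: [A] · [kg·m²/(s³·A²)]
Adding exponents of each base unit: kg: 1, m: 2, s: -3, A: -1
SI base units of voltage: kg·m²/(s³·A)

Answer: kg·m²/(s³·A)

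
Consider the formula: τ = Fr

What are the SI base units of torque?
Units of each symbol in τ = Fr:
  F (force): kg·m/s²
  r (lever arm): m

Multiplying the contributions: [kg·m/s²] · [m]
Adding exponents of each base unit: kg: 1, m: 2, s: -2
SI base units of torque: kg·m²/s²

Answer: kg·m²/s²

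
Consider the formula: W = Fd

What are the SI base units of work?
Units of each symbol in W = Fd:
  F (force): kg·m/s²
  d (displacement): m

Multiplying the contributions: [kg·m/s²] · [m]
Adding exponents of each base unit: kg: 1, m: 2, s: -2
SI base units of work: kg·m²/s²

Answer: kg·m²/s²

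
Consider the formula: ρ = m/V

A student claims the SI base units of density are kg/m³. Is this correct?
Units of each symbol in ρ = m/V:
  m (mass): kg
  V (volume): m³  → in the denominator, contributes 1/m³

Multiplying the contributions: [kg] · [1/m³]
Adding exponents of each base unit: kg: 1, m: -3
SI base units of density: kg/m³

The claimed units kg/m³ match the derived units, so the claim is correct.

Answer: Yes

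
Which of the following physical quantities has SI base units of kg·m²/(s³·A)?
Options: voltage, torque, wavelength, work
Checking the SI base units of each option:
  voltage (V = IR): kg·m²/(s³·A)  ✓ matches
  torque (τ = Fr): kg·m²/s²  ✗
  wavelength (λ = v/f): m  ✗
  work (W = Fd): kg·m²/s²  ✗

Only voltage has units kg·m²/(s³·A).

Answer: voltage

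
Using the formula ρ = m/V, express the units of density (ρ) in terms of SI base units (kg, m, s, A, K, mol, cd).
Units of each symbol in ρ = m/V:
  m (mass): kg
  V (volume): m³  → in the denominator, contributes 1/m³

Multiplying the contributions: [kg] · [1/m³]
Adding exponents of each base unit: kg: 1, m: -3
SI base units of density: kg/m³

Answer: kg/m³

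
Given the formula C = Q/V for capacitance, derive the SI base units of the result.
Units of each symbol in C = Q/V:
  Q (charge, in coulombs): s·A
  V (voltage, in volts): kg·m²/(s³·A)  → in the denominator, contributes s³·A/(kg·m²)

Multiplying the contributions: [s·A] · [s³·A/(kg·m²)]
Adding exponents of each base unit: kg: -1, m: -2, s: 4, A: 2
SI base units of capacitance: s⁴·A²/(kg·m²)

Answer: s⁴·A²/(kg·m²)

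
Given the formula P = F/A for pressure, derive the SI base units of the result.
Units of each symbol in P = F/A:
  F (force): kg·m/s²
  A (area): m²  → in the denominator, contributes 1/m²

Multiplying the contributions: [kg·m/s²] · [1/m²]
Adding exponents of each base unit: kg: 1, m: -1, s: -2
SI base units of pressure: kg/(m·s²)

Answer: kg/(m·s²)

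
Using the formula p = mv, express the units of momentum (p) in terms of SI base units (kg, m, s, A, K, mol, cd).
Units of each symbol in p = mv:
  m (mass): kg
  v (velocity): m/s

Multiplying the contributions: [kg] · [m/s]
Adding exponents of each base unit: kg: 1, m: 1, s: -1
SI base units of momentum: kg·m/s

Answer: kg·m/s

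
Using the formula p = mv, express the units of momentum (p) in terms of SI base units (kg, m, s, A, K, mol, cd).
Units of each symbol in p = mv:
  m (mass): kg
  v (velocity): m/s

Multiplying the contributions: [kg] · [m/s]
Adding exponents of each base unit: kg: 1, m: 1, s: -1
SI base units of momentum: kg·m/s

Answer: kg·m/s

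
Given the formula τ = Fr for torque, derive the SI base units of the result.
Units of each symbol in τ = Fr:
  F (force): kg·m/s²
  r (lever arm): m

Multiplying the contributions: [kg·m/s²] · [m]
Adding exponents of each base unit: kg: 1, m: 2, s: -2
SI base units of torque: kg·m²/s²

Answer: kg·m²/s²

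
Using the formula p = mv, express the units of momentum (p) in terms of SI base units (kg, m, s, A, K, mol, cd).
Units of each symbol in p = mv:
  m (mass): kg
  v (velocity): m/s

Multiplying the contributions: [kg] · [m/s]
Adding exponents of each base unit: kg: 1, m: 1, s: -1
SI base units of momentum: kg·m/s

Answer: kg·m/s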